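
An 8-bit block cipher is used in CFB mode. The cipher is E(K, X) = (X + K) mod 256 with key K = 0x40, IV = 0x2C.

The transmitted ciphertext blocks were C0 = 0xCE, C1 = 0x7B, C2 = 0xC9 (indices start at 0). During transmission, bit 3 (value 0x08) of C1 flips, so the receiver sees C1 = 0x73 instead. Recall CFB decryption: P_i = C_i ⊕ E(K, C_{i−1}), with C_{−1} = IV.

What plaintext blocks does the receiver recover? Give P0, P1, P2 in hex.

Only C1 changed, to 0x73. In CFB, a change in C_i flips the same bit in P_i and garbles P_{i+1}. Decrypting the received ciphertext:
P0: E(K, 0x2C) = 0x6C; 0xCE ⊕ 0x6C = 0xA2.
P1: E(K, 0xCE) = 0x0E; 0x73 ⊕ 0x0E = 0x7D.
P2: E(K, 0x73) = 0xB3; 0xC9 ⊕ 0xB3 = 0x7A.
Blocks that differ from the original plaintext: P1, P2.

P0 = 0xA2, P1 = 0x7D, P2 = 0x7A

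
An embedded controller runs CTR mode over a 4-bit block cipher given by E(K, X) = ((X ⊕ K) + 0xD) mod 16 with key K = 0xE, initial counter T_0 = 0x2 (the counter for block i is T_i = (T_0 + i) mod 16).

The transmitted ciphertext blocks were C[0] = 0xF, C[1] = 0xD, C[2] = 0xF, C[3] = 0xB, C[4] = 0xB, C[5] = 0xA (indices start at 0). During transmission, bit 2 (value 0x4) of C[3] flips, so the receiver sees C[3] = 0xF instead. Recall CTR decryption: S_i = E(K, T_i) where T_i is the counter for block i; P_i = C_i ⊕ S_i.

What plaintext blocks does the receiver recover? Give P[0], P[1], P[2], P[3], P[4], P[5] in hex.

P[0] = 0x6, P[1] = 0x7, P[2] = 0x8, P[3] = 0x7, P[4] = 0xE, P[5] = 0xC

Only C[3] changed, to 0xF. In CTR, a change in C_i flips the same bit in P_i only; the keystream is unaffected. Decrypting the received ciphertext:
P[0]: T = 0x2, S = E(K, T) = 0x9; 0xF ⊕ 0x9 = 0x6.
P[1]: T = 0x3, S = E(K, T) = 0xA; 0xD ⊕ 0xA = 0x7.
P[2]: T = 0x4, S = E(K, T) = 0x7; 0xF ⊕ 0x7 = 0x8.
P[3]: T = 0x5, S = E(K, T) = 0x8; 0xF ⊕ 0x8 = 0x7.
P[4]: T = 0x6, S = E(K, T) = 0x5; 0xB ⊕ 0x5 = 0xE.
P[5]: T = 0x7, S = E(K, T) = 0x6; 0xA ⊕ 0x6 = 0xC.
Blocks that differ from the original plaintext: P[3].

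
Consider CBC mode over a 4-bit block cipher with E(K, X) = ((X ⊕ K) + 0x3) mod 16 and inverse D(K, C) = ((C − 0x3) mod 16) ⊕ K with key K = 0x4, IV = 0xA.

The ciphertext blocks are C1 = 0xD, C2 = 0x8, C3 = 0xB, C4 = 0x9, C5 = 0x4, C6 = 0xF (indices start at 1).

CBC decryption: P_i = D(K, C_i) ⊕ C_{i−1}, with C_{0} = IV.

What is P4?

P4 = 0x9

P4: D(K, 0x9) = 0x2; 0x2 ⊕ 0xB = 0x9.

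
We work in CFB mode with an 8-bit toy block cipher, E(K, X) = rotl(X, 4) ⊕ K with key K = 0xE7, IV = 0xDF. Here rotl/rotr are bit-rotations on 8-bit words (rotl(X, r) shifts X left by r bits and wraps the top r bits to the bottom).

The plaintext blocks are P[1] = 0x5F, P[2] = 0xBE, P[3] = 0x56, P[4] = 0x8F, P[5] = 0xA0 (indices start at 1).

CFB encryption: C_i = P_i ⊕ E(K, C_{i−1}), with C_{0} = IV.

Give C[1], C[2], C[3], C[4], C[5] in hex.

C[1]: E(K, 0xDF) = 0x1A; 0x5F ⊕ 0x1A = 0x45.
C[2]: E(K, 0x45) = 0xB3; 0xBE ⊕ 0xB3 = 0x0D.
C[3]: E(K, 0x0D) = 0x37; 0x56 ⊕ 0x37 = 0x61.
C[4]: E(K, 0x61) = 0xF1; 0x8F ⊕ 0xF1 = 0x7E.
C[5]: E(K, 0x7E) = 0x00; 0xA0 ⊕ 0x00 = 0xA0.

C[1] = 0x45, C[2] = 0x0D, C[3] = 0x61, C[4] = 0x7E, C[5] = 0xA0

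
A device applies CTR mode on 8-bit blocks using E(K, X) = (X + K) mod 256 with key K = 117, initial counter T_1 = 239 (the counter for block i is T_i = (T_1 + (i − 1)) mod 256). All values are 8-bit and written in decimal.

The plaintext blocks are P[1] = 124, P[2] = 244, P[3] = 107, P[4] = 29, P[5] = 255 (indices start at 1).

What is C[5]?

C[5] = 151

CTR encryption: S_i = E(K, T_i) where T_i is the counter for block i; C_i = P_i ⊕ S_i.
C[1]: T = 239, S = E(K, T) = 100; 124 ⊕ 100 = 24.
C[2]: T = 240, S = E(K, T) = 101; 244 ⊕ 101 = 145.
C[3]: T = 241, S = E(K, T) = 102; 107 ⊕ 102 = 13.
C[4]: T = 242, S = E(K, T) = 103; 29 ⊕ 103 = 122.
C[5]: T = 243, S = E(K, T) = 104; 255 ⊕ 104 = 151.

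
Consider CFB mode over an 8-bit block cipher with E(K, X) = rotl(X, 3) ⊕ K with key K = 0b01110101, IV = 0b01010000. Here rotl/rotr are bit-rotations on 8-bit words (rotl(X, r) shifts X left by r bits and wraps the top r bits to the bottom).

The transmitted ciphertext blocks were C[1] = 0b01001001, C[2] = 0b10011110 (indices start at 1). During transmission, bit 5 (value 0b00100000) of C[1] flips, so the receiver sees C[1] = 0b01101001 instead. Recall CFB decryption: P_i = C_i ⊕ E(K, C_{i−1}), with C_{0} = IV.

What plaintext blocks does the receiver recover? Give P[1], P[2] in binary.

Only C[1] changed, to 0b01101001. In CFB, a change in C_i flips the same bit in P_i and garbles P_{i+1}. Decrypting the received ciphertext:
P[1]: E(K, 0b01010000) = 0b11110111; 0b01101001 ⊕ 0b11110111 = 0b10011110.
P[2]: E(K, 0b01101001) = 0b00111110; 0b10011110 ⊕ 0b00111110 = 0b10100000.
Blocks that differ from the original plaintext: P[1], P[2].

P[1] = 0b10011110, P[2] = 0b10100000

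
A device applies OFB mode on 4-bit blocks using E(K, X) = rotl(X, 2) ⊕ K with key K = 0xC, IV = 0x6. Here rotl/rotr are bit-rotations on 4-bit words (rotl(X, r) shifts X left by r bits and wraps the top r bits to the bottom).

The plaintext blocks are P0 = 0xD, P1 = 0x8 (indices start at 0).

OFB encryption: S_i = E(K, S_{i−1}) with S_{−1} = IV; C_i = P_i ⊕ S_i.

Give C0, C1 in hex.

C0: S = E(K, 0x6) = 0x5; 0xD ⊕ 0x5 = 0x8.
C1: S = E(K, 0x5) = 0x9; 0x8 ⊕ 0x9 = 0x1.

C0 = 0x8, C1 = 0x1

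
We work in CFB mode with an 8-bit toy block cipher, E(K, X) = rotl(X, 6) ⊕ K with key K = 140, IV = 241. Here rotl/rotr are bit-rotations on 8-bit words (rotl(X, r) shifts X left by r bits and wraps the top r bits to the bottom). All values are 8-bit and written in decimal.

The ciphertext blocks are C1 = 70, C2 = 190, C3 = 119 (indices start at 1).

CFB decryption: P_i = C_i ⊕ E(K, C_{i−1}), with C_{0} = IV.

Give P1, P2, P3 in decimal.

P1 = 182, P2 = 163, P3 = 84

P1: E(K, 241) = 240; 70 ⊕ 240 = 182.
P2: E(K, 70) = 29; 190 ⊕ 29 = 163.
P3: E(K, 190) = 35; 119 ⊕ 35 = 84.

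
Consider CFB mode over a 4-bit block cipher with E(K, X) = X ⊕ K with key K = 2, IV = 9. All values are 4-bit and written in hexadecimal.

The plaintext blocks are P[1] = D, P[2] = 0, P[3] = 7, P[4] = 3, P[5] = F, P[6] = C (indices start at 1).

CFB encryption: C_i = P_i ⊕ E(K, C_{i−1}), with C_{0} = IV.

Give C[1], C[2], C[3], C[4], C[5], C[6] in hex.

C[1]: E(K, 9) = B; D ⊕ B = 6.
C[2]: E(K, 6) = 4; 0 ⊕ 4 = 4.
C[3]: E(K, 4) = 6; 7 ⊕ 6 = 1.
C[4]: E(K, 1) = 3; 3 ⊕ 3 = 0.
C[5]: E(K, 0) = 2; F ⊕ 2 = D.
C[6]: E(K, D) = F; C ⊕ F = 3.

C[1] = 6, C[2] = 4, C[3] = 1, C[4] = 0, C[5] = D, C[6] = 3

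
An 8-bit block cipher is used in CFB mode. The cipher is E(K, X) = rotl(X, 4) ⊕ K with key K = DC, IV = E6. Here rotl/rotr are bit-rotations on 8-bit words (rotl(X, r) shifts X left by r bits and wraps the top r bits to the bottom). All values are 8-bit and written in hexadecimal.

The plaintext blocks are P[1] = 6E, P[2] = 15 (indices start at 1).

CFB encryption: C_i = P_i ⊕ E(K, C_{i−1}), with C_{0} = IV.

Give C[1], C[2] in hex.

C[1] = DC, C[2] = 04

C[1]: E(K, E6) = B2; 6E ⊕ B2 = DC.
C[2]: E(K, DC) = 11; 15 ⊕ 11 = 04.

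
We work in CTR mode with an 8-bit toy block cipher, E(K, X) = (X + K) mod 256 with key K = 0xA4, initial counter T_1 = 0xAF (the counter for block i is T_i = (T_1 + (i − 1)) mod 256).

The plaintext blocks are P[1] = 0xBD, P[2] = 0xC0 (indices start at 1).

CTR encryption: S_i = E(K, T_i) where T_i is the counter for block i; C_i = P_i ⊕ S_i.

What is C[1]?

C[1]: T = 0xAF, S = E(K, T) = 0x53; 0xBD ⊕ 0x53 = 0xEE.

C[1] = 0xEE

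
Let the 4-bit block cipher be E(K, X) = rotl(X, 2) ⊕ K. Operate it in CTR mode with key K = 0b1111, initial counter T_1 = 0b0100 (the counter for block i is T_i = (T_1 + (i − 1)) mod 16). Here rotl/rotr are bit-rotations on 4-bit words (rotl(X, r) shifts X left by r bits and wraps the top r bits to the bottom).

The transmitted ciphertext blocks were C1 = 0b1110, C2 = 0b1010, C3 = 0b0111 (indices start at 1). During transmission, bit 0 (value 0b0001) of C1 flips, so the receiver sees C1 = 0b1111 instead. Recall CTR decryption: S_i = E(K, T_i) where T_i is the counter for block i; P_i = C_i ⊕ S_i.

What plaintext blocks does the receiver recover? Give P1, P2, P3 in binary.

P1 = 0b0001, P2 = 0b0000, P3 = 0b0001

Only C1 changed, to 0b1111. In CTR, a change in C_i flips the same bit in P_i only; the keystream is unaffected. Decrypting the received ciphertext:
P1: T = 0b0100, S = E(K, T) = 0b1110; 0b1111 ⊕ 0b1110 = 0b0001.
P2: T = 0b0101, S = E(K, T) = 0b1010; 0b1010 ⊕ 0b1010 = 0b0000.
P3: T = 0b0110, S = E(K, T) = 0b0110; 0b0111 ⊕ 0b0110 = 0b0001.
Blocks that differ from the original plaintext: P1.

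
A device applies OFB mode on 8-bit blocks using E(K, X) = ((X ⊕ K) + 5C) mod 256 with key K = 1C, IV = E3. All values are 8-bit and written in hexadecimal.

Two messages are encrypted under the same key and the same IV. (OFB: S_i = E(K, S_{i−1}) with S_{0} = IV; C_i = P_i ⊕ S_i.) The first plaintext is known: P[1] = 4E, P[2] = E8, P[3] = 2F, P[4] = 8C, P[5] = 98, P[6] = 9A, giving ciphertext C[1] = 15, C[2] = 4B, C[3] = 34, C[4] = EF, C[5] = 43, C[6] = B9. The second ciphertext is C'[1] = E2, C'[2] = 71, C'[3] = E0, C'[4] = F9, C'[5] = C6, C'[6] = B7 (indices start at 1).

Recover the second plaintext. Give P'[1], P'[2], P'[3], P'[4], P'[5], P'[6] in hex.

P'[1] = B9, P'[2] = D2, P'[3] = FB, P'[4] = 9A, P'[5] = 1D, P'[6] = 94

In OFB with a reused IV, both messages share the same keystream S_i, so C_i ⊕ C'_i = P_i ⊕ P'_i and thus P'_i = P_i ⊕ C_i ⊕ C'_i.
P'[1]: 4E ⊕ 15 ⊕ E2 = B9.
P'[2]: E8 ⊕ 4B ⊕ 71 = D2.
P'[3]: 2F ⊕ 34 ⊕ E0 = FB.
P'[4]: 8C ⊕ EF ⊕ F9 = 9A.
P'[5]: 98 ⊕ 43 ⊕ C6 = 1D.
P'[6]: 9A ⊕ B9 ⊕ B7 = 94.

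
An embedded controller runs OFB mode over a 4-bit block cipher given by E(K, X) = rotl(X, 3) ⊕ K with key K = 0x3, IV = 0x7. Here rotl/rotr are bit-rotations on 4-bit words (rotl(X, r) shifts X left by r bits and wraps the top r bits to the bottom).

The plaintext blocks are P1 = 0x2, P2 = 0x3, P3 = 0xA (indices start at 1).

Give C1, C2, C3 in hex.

C1 = 0xA, C2 = 0x4, C3 = 0x2

OFB encryption: S_i = E(K, S_{i−1}) with S_{0} = IV; C_i = P_i ⊕ S_i.
C1: S = E(K, 0x7) = 0x8; 0x2 ⊕ 0x8 = 0xA.
C2: S = E(K, 0x8) = 0x7; 0x3 ⊕ 0x7 = 0x4.
C3: S = E(K, 0x7) = 0x8; 0xA ⊕ 0x8 = 0x2.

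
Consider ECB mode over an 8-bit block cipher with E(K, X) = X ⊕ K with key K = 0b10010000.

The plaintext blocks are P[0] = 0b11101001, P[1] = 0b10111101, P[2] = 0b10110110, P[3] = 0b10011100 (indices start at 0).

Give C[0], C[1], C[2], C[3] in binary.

ECB encryption: C_i = E(K, P_i).
C[0]: E(K, 0b11101001) = 0b01111001.
C[1]: E(K, 0b10111101) = 0b00101101.
C[2]: E(K, 0b10110110) = 0b00100110.
C[3]: E(K, 0b10011100) = 0b00001100.

C[0] = 0b01111001, C[1] = 0b00101101, C[2] = 0b00100110, C[3] = 0b00001100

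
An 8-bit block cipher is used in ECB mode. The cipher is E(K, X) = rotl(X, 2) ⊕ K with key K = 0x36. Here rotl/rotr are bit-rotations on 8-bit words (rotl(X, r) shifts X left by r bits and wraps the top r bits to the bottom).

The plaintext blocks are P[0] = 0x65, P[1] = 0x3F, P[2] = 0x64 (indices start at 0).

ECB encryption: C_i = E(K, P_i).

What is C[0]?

C[0] = 0xA3

C[0]: E(K, 0x65) = 0xA3.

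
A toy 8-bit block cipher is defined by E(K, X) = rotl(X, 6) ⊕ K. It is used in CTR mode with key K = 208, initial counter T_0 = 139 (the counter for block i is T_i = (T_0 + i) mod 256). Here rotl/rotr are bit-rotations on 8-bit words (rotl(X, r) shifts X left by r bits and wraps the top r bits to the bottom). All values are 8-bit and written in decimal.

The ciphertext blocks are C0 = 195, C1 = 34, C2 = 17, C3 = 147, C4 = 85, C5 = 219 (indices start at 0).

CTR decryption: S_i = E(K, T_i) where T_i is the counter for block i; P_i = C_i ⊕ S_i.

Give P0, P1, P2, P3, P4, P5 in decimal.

P0 = 241, P1 = 209, P2 = 162, P3 = 224, P4 = 102, P5 = 47

P0: T = 139, S = E(K, T) = 50; 195 ⊕ 50 = 241.
P1: T = 140, S = E(K, T) = 243; 34 ⊕ 243 = 209.
P2: T = 141, S = E(K, T) = 179; 17 ⊕ 179 = 162.
P3: T = 142, S = E(K, T) = 115; 147 ⊕ 115 = 224.
P4: T = 143, S = E(K, T) = 51; 85 ⊕ 51 = 102.
P5: T = 144, S = E(K, T) = 244; 219 ⊕ 244 = 47.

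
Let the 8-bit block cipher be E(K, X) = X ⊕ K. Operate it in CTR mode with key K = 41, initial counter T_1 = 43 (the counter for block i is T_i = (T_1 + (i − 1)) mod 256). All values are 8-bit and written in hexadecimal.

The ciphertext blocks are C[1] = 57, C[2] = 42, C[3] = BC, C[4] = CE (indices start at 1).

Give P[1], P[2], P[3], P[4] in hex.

CTR decryption: S_i = E(K, T_i) where T_i is the counter for block i; P_i = C_i ⊕ S_i.
P[1]: T = 43, S = E(K, T) = 02; 57 ⊕ 02 = 55.
P[2]: T = 44, S = E(K, T) = 05; 42 ⊕ 05 = 47.
P[3]: T = 45, S = E(K, T) = 04; BC ⊕ 04 = B8.
P[4]: T = 46, S = E(K, T) = 07; CE ⊕ 07 = C9.

P[1] = 55, P[2] = 47, P[3] = B8, P[4] = C9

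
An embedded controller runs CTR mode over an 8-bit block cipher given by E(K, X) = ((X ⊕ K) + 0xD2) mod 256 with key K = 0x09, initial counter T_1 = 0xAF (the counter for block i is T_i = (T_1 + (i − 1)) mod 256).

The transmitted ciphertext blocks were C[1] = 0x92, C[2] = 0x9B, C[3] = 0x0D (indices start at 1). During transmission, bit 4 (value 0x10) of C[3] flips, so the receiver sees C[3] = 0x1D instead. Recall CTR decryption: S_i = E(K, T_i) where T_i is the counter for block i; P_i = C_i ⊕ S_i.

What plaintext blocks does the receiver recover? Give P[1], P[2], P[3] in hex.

P[1] = 0xEA, P[2] = 0x10, P[3] = 0x97

Only C[3] changed, to 0x1D. In CTR, a change in C_i flips the same bit in P_i only; the keystream is unaffected. Decrypting the received ciphertext:
P[1]: T = 0xAF, S = E(K, T) = 0x78; 0x92 ⊕ 0x78 = 0xEA.
P[2]: T = 0xB0, S = E(K, T) = 0x8B; 0x9B ⊕ 0x8B = 0x10.
P[3]: T = 0xB1, S = E(K, T) = 0x8A; 0x1D ⊕ 0x8A = 0x97.
Blocks that differ from the original plaintext: P[3].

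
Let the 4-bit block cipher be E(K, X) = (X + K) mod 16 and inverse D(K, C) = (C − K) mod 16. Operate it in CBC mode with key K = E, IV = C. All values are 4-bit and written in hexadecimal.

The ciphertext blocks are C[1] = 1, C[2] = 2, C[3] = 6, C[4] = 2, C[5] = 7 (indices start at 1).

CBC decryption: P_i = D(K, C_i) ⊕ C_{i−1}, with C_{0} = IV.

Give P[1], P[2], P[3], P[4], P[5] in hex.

P[1]: D(K, 1) = 3; 3 ⊕ C = F.
P[2]: D(K, 2) = 4; 4 ⊕ 1 = 5.
P[3]: D(K, 6) = 8; 8 ⊕ 2 = A.
P[4]: D(K, 2) = 4; 4 ⊕ 6 = 2.
P[5]: D(K, 7) = 9; 9 ⊕ 2 = B.

P[1] = F, P[2] = 5, P[3] = A, P[4] = 2, P[5] = B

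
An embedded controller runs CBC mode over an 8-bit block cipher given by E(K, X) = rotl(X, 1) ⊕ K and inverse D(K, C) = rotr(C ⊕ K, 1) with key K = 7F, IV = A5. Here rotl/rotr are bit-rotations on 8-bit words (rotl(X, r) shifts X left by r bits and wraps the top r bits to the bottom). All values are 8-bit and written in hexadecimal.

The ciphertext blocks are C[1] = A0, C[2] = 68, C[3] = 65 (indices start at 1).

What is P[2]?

CBC decryption: P_i = D(K, C_i) ⊕ C_{i−1}, with C_{0} = IV.
P[2]: D(K, 68) = 8B; 8B ⊕ A0 = 2B.

P[2] = 2B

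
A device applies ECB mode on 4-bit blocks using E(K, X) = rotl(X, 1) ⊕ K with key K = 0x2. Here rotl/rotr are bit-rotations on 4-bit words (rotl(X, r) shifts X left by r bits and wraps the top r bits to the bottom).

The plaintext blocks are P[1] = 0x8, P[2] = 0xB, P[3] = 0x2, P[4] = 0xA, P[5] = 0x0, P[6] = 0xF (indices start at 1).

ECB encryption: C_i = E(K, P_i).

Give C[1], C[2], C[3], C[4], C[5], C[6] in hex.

C[1] = 0x3, C[2] = 0x5, C[3] = 0x6, C[4] = 0x7, C[5] = 0x2, C[6] = 0xD

C[1]: E(K, 0x8) = 0x3.
C[2]: E(K, 0xB) = 0x5.
C[3]: E(K, 0x2) = 0x6.
C[4]: E(K, 0xA) = 0x7.
C[5]: E(K, 0x0) = 0x2.
C[6]: E(K, 0xF) = 0xD.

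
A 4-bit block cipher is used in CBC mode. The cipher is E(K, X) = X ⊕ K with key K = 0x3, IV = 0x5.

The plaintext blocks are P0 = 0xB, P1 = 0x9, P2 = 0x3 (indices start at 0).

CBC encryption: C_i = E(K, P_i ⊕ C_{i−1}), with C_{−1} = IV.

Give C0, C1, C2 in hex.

C0 = 0xD, C1 = 0x7, C2 = 0x7

C0: P0 ⊕ 0x5 = 0xE; E(K, 0xE) = 0xD.
C1: P1 ⊕ 0xD = 0x4; E(K, 0x4) = 0x7.
C2: P2 ⊕ 0x7 = 0x4; E(K, 0x4) = 0x7.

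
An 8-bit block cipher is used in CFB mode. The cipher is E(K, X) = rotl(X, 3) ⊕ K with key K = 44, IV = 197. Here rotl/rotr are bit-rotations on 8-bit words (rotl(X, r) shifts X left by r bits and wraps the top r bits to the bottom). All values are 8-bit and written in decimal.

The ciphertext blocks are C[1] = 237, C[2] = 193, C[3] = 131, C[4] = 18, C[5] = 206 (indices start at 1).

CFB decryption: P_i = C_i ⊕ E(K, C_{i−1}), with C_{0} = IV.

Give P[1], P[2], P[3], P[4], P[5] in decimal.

P[1] = 239, P[2] = 130, P[3] = 161, P[4] = 34, P[5] = 114

P[1]: E(K, 197) = 2; 237 ⊕ 2 = 239.
P[2]: E(K, 237) = 67; 193 ⊕ 67 = 130.
P[3]: E(K, 193) = 34; 131 ⊕ 34 = 161.
P[4]: E(K, 131) = 48; 18 ⊕ 48 = 34.
P[5]: E(K, 18) = 188; 206 ⊕ 188 = 114.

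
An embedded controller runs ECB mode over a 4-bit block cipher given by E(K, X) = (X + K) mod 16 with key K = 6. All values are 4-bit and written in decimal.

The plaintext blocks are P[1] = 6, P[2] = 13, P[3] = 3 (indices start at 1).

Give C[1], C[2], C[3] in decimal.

C[1] = 12, C[2] = 3, C[3] = 9

ECB encryption: C_i = E(K, P_i).
C[1]: E(K, 6) = 12.
C[2]: E(K, 13) = 3.
C[3]: E(K, 3) = 9.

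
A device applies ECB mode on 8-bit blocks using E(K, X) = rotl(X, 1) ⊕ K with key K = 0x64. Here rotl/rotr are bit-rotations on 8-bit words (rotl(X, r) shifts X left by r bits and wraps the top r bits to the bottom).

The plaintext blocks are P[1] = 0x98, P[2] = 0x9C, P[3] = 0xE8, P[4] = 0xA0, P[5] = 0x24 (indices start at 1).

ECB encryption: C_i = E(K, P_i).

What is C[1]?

C[1] = 0x55

C[1]: E(K, 0x98) = 0x55.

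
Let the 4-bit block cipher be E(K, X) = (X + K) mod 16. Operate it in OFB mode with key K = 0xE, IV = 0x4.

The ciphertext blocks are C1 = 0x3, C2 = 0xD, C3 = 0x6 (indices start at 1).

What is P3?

P3 = 0x8

OFB decryption: S_i = E(K, S_{i−1}) with S_{0} = IV; P_i = C_i ⊕ S_i.
P1: S = E(K, 0x4) = 0x2; 0x3 ⊕ 0x2 = 0x1.
P2: S = E(K, 0x2) = 0x0; 0xD ⊕ 0x0 = 0xD.
P3: S = E(K, 0x0) = 0xE; 0x6 ⊕ 0xE = 0x8.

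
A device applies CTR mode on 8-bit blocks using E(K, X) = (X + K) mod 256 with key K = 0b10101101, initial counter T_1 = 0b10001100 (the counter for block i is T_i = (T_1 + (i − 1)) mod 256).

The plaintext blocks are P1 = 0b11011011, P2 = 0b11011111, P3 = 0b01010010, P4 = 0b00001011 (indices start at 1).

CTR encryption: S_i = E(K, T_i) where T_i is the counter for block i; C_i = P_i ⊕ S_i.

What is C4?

C4 = 0b00110111

C1: T = 0b10001100, S = E(K, T) = 0b00111001; 0b11011011 ⊕ 0b00111001 = 0b11100010.
C2: T = 0b10001101, S = E(K, T) = 0b00111010; 0b11011111 ⊕ 0b00111010 = 0b11100101.
C3: T = 0b10001110, S = E(K, T) = 0b00111011; 0b01010010 ⊕ 0b00111011 = 0b01101001.
C4: T = 0b10001111, S = E(K, T) = 0b00111100; 0b00001011 ⊕ 0b00111100 = 0b00110111.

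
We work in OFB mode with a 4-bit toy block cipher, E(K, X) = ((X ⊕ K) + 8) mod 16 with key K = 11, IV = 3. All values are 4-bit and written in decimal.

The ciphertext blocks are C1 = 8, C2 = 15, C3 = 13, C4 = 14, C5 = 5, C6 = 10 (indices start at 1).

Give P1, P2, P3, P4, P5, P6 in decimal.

OFB decryption: S_i = E(K, S_{i−1}) with S_{0} = IV; P_i = C_i ⊕ S_i.
P1: S = E(K, 3) = 0; 8 ⊕ 0 = 8.
P2: S = E(K, 0) = 3; 15 ⊕ 3 = 12.
P3: S = E(K, 3) = 0; 13 ⊕ 0 = 13.
P4: S = E(K, 0) = 3; 14 ⊕ 3 = 13.
P5: S = E(K, 3) = 0; 5 ⊕ 0 = 5.
P6: S = E(K, 0) = 3; 10 ⊕ 3 = 9.

P1 = 8, P2 = 12, P3 = 13, P4 = 13, P5 = 5, P6 = 9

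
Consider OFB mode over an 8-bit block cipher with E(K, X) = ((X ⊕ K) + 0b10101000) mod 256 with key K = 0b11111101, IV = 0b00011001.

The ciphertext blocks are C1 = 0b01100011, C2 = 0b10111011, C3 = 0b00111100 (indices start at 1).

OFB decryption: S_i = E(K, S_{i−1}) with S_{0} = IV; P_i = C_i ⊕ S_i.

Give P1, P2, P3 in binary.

P1: S = E(K, 0b00011001) = 0b10001100; 0b01100011 ⊕ 0b10001100 = 0b11101111.
P2: S = E(K, 0b10001100) = 0b00011001; 0b10111011 ⊕ 0b00011001 = 0b10100010.
P3: S = E(K, 0b00011001) = 0b10001100; 0b00111100 ⊕ 0b10001100 = 0b10110000.

P1 = 0b11101111, P2 = 0b10100010, P3 = 0b10110000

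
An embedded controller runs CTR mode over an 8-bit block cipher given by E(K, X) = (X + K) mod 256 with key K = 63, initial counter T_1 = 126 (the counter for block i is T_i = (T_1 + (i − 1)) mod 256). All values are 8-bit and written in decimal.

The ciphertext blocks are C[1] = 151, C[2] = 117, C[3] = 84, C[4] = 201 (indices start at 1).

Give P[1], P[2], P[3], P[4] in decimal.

CTR decryption: S_i = E(K, T_i) where T_i is the counter for block i; P_i = C_i ⊕ S_i.
P[1]: T = 126, S = E(K, T) = 189; 151 ⊕ 189 = 42.
P[2]: T = 127, S = E(K, T) = 190; 117 ⊕ 190 = 203.
P[3]: T = 128, S = E(K, T) = 191; 84 ⊕ 191 = 235.
P[4]: T = 129, S = E(K, T) = 192; 201 ⊕ 192 = 9.

P[1] = 42, P[2] = 203, P[3] = 235, P[4] = 9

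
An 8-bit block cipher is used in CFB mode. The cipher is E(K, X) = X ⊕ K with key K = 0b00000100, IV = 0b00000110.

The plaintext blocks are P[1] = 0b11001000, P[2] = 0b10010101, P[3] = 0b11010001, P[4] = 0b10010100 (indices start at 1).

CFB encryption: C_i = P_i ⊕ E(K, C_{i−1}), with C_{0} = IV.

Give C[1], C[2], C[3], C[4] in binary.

C[1] = 0b11001010, C[2] = 0b01011011, C[3] = 0b10001110, C[4] = 0b00011110

C[1]: E(K, 0b00000110) = 0b00000010; 0b11001000 ⊕ 0b00000010 = 0b11001010.
C[2]: E(K, 0b11001010) = 0b11001110; 0b10010101 ⊕ 0b11001110 = 0b01011011.
C[3]: E(K, 0b01011011) = 0b01011111; 0b11010001 ⊕ 0b01011111 = 0b10001110.
C[4]: E(K, 0b10001110) = 0b10001010; 0b10010100 ⊕ 0b10001010 = 0b00011110.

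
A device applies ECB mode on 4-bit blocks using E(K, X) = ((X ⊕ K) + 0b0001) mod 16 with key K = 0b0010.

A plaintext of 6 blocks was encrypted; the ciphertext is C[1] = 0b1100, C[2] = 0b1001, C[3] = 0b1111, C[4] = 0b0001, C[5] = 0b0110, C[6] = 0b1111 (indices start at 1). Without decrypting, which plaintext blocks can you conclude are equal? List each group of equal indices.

P[3] = P[6]

ECB encrypts each block independently with the same key, so equal ciphertext blocks imply equal plaintext blocks.
C[3] = C[6] = 0b1111, so P[3] = P[6].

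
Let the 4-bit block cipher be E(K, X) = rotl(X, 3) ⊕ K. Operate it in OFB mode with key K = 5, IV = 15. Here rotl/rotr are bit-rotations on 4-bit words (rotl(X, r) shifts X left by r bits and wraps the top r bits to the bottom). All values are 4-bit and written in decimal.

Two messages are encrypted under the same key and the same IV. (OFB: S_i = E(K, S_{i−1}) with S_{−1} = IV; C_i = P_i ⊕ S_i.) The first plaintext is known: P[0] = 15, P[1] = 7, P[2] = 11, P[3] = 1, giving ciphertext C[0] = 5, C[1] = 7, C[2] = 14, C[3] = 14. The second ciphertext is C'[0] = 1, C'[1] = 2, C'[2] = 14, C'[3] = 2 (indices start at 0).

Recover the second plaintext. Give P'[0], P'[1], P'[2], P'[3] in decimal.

P'[0] = 11, P'[1] = 2, P'[2] = 11, P'[3] = 13

In OFB with a reused IV, both messages share the same keystream S_i, so C_i ⊕ C'_i = P_i ⊕ P'_i and thus P'_i = P_i ⊕ C_i ⊕ C'_i.
P'[0]: 15 ⊕ 5 ⊕ 1 = 11.
P'[1]: 7 ⊕ 7 ⊕ 2 = 2.
P'[2]: 11 ⊕ 14 ⊕ 14 = 11.
P'[3]: 1 ⊕ 14 ⊕ 2 = 13.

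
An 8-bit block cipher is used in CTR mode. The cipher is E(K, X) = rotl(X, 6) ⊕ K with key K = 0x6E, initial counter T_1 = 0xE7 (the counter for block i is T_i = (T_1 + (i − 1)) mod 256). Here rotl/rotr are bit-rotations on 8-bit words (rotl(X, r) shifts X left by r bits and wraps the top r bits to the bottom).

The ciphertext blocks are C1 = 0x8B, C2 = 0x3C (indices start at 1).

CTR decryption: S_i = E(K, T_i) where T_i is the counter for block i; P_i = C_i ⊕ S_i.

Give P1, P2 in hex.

P1 = 0x1C, P2 = 0x68

P1: T = 0xE7, S = E(K, T) = 0x97; 0x8B ⊕ 0x97 = 0x1C.
P2: T = 0xE8, S = E(K, T) = 0x54; 0x3C ⊕ 0x54 = 0x68.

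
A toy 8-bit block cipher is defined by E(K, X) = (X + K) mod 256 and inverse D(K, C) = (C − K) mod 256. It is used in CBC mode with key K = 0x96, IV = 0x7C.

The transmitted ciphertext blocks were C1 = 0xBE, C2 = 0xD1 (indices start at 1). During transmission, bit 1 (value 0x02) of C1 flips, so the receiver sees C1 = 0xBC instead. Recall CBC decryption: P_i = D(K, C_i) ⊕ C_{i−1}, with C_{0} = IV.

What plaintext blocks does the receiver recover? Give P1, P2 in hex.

Only C1 changed, to 0xBC. In CBC, a change in C_i garbles P_i and flips the same bit in P_{i+1}. Decrypting the received ciphertext:
P1: D(K, 0xBC) = 0x26; 0x26 ⊕ 0x7C = 0x5A.
P2: D(K, 0xD1) = 0x3B; 0x3B ⊕ 0xBC = 0x87.
Blocks that differ from the original plaintext: P1, P2.

P1 = 0x5A, P2 = 0x87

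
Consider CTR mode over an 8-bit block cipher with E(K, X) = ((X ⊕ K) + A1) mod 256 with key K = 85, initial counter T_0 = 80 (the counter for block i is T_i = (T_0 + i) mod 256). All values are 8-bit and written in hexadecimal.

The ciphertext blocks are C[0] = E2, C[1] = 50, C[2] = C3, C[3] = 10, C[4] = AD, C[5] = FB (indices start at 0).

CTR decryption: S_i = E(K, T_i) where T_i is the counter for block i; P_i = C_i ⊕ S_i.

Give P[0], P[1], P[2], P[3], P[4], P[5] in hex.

P[0] = 44, P[1] = F5, P[2] = 6B, P[3] = B7, P[4] = 0F, P[5] = 5A

P[0]: T = 80, S = E(K, T) = A6; E2 ⊕ A6 = 44.
P[1]: T = 81, S = E(K, T) = A5; 50 ⊕ A5 = F5.
P[2]: T = 82, S = E(K, T) = A8; C3 ⊕ A8 = 6B.
P[3]: T = 83, S = E(K, T) = A7; 10 ⊕ A7 = B7.
P[4]: T = 84, S = E(K, T) = A2; AD ⊕ A2 = 0F.
P[5]: T = 85, S = E(K, T) = A1; FB ⊕ A1 = 5A.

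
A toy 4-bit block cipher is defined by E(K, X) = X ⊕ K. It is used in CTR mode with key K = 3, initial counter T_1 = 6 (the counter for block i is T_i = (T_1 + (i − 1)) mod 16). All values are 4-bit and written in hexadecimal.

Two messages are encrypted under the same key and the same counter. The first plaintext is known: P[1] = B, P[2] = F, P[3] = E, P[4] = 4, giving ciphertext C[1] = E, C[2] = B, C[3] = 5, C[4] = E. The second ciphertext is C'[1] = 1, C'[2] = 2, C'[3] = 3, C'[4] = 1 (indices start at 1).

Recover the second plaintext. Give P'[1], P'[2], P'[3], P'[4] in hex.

P'[1] = 4, P'[2] = 6, P'[3] = 8, P'[4] = B

In CTR with a reused counter, both messages share the same keystream S_i, so C_i ⊕ C'_i = P_i ⊕ P'_i and thus P'_i = P_i ⊕ C_i ⊕ C'_i.
P'[1]: B ⊕ E ⊕ 1 = 4.
P'[2]: F ⊕ B ⊕ 2 = 6.
P'[3]: E ⊕ 5 ⊕ 3 = 8.
P'[4]: 4 ⊕ E ⊕ 1 = B.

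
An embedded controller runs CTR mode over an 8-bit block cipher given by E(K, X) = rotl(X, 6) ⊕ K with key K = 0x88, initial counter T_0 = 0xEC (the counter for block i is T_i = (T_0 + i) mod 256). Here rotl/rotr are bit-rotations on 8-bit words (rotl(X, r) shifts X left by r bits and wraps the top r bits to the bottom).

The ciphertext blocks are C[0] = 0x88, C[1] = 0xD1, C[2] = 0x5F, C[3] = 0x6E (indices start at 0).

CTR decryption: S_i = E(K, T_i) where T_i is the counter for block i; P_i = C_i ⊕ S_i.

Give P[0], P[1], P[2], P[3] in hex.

P[0] = 0x3B, P[1] = 0x22, P[2] = 0x6C, P[3] = 0x1D

P[0]: T = 0xEC, S = E(K, T) = 0xB3; 0x88 ⊕ 0xB3 = 0x3B.
P[1]: T = 0xED, S = E(K, T) = 0xF3; 0xD1 ⊕ 0xF3 = 0x22.
P[2]: T = 0xEE, S = E(K, T) = 0x33; 0x5F ⊕ 0x33 = 0x6C.
P[3]: T = 0xEF, S = E(K, T) = 0x73; 0x6E ⊕ 0x73 = 0x1D.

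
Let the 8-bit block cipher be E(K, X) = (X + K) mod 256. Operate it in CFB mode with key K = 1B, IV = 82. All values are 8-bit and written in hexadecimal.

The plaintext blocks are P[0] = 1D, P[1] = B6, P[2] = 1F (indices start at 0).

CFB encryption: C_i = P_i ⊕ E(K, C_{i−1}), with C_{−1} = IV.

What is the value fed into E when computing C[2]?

C[0]: E(K, 82) = 9D; 1D ⊕ 9D = 80.
C[1]: E(K, 80) = 9B; B6 ⊕ 9B = 2D.
C[2]: E(K, 2D) = 48; 1F ⊕ 48 = 57.
So the input to E for block [2] is 2D.

2D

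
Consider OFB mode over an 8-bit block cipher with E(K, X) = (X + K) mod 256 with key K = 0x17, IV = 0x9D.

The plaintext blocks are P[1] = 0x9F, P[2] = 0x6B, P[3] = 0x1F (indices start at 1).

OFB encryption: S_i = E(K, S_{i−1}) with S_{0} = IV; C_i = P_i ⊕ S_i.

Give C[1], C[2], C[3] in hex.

C[1] = 0x2B, C[2] = 0xA0, C[3] = 0xFD

C[1]: S = E(K, 0x9D) = 0xB4; 0x9F ⊕ 0xB4 = 0x2B.
C[2]: S = E(K, 0xB4) = 0xCB; 0x6B ⊕ 0xCB = 0xA0.
C[3]: S = E(K, 0xCB) = 0xE2; 0x1F ⊕ 0xE2 = 0xFD.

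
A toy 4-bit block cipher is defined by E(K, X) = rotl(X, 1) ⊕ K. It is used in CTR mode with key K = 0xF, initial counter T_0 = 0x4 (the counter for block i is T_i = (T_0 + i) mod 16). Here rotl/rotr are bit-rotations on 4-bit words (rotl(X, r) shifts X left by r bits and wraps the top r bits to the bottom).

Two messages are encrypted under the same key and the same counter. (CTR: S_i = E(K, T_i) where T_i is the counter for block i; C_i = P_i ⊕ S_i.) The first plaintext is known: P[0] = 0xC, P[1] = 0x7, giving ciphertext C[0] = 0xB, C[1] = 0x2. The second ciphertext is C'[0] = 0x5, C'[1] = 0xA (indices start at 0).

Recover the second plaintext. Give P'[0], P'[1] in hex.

In CTR with a reused counter, both messages share the same keystream S_i, so C_i ⊕ C'_i = P_i ⊕ P'_i and thus P'_i = P_i ⊕ C_i ⊕ C'_i.
P'[0]: 0xC ⊕ 0xB ⊕ 0x5 = 0x2.
P'[1]: 0x7 ⊕ 0x2 ⊕ 0xA = 0xF.

P'[0] = 0x2, P'[1] = 0xF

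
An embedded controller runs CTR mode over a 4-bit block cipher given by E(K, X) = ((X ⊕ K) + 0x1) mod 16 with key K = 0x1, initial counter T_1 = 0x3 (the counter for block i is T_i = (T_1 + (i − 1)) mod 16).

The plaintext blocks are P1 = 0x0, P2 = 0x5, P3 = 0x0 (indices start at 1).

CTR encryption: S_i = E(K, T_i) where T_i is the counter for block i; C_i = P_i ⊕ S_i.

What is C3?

C1: T = 0x3, S = E(K, T) = 0x3; 0x0 ⊕ 0x3 = 0x3.
C2: T = 0x4, S = E(K, T) = 0x6; 0x5 ⊕ 0x6 = 0x3.
C3: T = 0x5, S = E(K, T) = 0x5; 0x0 ⊕ 0x5 = 0x5.

C3 = 0x5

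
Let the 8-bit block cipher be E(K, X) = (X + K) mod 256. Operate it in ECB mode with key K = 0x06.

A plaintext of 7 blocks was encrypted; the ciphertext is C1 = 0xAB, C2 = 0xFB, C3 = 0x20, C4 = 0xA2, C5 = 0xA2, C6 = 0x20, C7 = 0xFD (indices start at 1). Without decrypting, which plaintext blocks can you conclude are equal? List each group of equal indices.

ECB encrypts each block independently with the same key, so equal ciphertext blocks imply equal plaintext blocks.
C3 = C6 = 0x20, so P3 = P6.
C4 = C5 = 0xA2, so P4 = P5.

P3 = P6; P4 = P5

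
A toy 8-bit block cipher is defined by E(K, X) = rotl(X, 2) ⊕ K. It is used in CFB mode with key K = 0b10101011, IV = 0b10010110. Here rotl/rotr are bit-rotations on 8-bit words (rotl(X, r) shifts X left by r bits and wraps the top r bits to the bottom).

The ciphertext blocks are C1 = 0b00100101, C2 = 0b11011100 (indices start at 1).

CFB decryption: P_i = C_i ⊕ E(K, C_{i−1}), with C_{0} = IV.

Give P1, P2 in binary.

P1 = 0b11010100, P2 = 0b11100011

P1: E(K, 0b10010110) = 0b11110001; 0b00100101 ⊕ 0b11110001 = 0b11010100.
P2: E(K, 0b00100101) = 0b00111111; 0b11011100 ⊕ 0b00111111 = 0b11100011.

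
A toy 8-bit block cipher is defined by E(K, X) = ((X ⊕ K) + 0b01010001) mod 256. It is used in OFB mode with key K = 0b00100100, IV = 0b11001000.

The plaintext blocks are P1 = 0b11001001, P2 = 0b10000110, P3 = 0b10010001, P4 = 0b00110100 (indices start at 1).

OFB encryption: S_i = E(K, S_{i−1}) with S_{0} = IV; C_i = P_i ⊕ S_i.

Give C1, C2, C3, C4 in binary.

C1 = 0b11110100, C2 = 0b11101100, C3 = 0b00001110, C4 = 0b00111000

C1: S = E(K, 0b11001000) = 0b00111101; 0b11001001 ⊕ 0b00111101 = 0b11110100.
C2: S = E(K, 0b00111101) = 0b01101010; 0b10000110 ⊕ 0b01101010 = 0b11101100.
C3: S = E(K, 0b01101010) = 0b10011111; 0b10010001 ⊕ 0b10011111 = 0b00001110.
C4: S = E(K, 0b10011111) = 0b00001100; 0b00110100 ⊕ 0b00001100 = 0b00111000.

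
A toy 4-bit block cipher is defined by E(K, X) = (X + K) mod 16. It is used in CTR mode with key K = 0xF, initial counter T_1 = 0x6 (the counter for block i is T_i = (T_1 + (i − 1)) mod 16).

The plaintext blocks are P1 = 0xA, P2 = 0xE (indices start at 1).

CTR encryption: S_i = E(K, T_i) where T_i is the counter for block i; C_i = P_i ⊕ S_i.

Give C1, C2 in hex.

C1: T = 0x6, S = E(K, T) = 0x5; 0xA ⊕ 0x5 = 0xF.
C2: T = 0x7, S = E(K, T) = 0x6; 0xE ⊕ 0x6 = 0x8.

C1 = 0xF, C2 = 0x8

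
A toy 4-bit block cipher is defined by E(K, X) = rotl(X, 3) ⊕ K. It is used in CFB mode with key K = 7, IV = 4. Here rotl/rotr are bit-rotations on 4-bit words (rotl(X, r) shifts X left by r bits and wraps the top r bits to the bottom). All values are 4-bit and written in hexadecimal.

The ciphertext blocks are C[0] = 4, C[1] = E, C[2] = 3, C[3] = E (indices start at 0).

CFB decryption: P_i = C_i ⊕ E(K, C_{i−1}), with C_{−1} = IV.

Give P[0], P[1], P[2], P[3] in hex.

P[0]: E(K, 4) = 5; 4 ⊕ 5 = 1.
P[1]: E(K, 4) = 5; E ⊕ 5 = B.
P[2]: E(K, E) = 0; 3 ⊕ 0 = 3.
P[3]: E(K, 3) = E; E ⊕ E = 0.

P[0] = 1, P[1] = B, P[2] = 3, P[3] = 0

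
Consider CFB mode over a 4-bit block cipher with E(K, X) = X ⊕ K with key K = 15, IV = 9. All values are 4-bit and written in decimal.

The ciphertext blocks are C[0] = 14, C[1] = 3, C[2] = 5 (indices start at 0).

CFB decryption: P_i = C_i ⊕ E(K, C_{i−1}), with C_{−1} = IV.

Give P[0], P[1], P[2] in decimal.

P[0] = 8, P[1] = 2, P[2] = 9

P[0]: E(K, 9) = 6; 14 ⊕ 6 = 8.
P[1]: E(K, 14) = 1; 3 ⊕ 1 = 2.
P[2]: E(K, 3) = 12; 5 ⊕ 12 = 9.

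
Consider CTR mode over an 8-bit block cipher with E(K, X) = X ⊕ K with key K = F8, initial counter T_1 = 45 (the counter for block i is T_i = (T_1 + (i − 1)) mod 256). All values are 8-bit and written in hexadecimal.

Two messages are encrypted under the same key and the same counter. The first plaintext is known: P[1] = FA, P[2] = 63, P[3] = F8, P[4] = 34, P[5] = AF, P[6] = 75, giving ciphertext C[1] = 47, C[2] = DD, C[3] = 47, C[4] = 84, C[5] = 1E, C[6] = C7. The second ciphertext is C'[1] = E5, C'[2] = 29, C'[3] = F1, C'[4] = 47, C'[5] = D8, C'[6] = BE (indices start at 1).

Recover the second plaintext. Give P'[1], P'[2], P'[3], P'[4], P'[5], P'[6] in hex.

P'[1] = 58, P'[2] = 97, P'[3] = 4E, P'[4] = F7, P'[5] = 69, P'[6] = 0C

In CTR with a reused counter, both messages share the same keystream S_i, so C_i ⊕ C'_i = P_i ⊕ P'_i and thus P'_i = P_i ⊕ C_i ⊕ C'_i.
P'[1]: FA ⊕ 47 ⊕ E5 = 58.
P'[2]: 63 ⊕ DD ⊕ 29 = 97.
P'[3]: F8 ⊕ 47 ⊕ F1 = 4E.
P'[4]: 34 ⊕ 84 ⊕ 47 = F7.
P'[5]: AF ⊕ 1E ⊕ D8 = 69.
P'[6]: 75 ⊕ C7 ⊕ BE = 0C.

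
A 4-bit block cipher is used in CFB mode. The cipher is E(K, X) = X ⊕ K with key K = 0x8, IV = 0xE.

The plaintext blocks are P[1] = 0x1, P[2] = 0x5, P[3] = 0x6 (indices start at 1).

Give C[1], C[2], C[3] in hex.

C[1] = 0x7, C[2] = 0xA, C[3] = 0x4

CFB encryption: C_i = P_i ⊕ E(K, C_{i−1}), with C_{0} = IV.
C[1]: E(K, 0xE) = 0x6; 0x1 ⊕ 0x6 = 0x7.
C[2]: E(K, 0x7) = 0xF; 0x5 ⊕ 0xF = 0xA.
C[3]: E(K, 0xA) = 0x2; 0x6 ⊕ 0x2 = 0x4.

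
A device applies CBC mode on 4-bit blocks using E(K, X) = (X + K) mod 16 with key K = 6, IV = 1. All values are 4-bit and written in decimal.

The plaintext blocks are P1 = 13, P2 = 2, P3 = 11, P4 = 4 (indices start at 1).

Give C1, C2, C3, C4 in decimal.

CBC encryption: C_i = E(K, P_i ⊕ C_{i−1}), with C_{0} = IV.
C1: P1 ⊕ 1 = 12; E(K, 12) = 2.
C2: P2 ⊕ 2 = 0; E(K, 0) = 6.
C3: P3 ⊕ 6 = 13; E(K, 13) = 3.
C4: P4 ⊕ 3 = 7; E(K, 7) = 13.

C1 = 2, C2 = 6, C3 = 3, C4 = 13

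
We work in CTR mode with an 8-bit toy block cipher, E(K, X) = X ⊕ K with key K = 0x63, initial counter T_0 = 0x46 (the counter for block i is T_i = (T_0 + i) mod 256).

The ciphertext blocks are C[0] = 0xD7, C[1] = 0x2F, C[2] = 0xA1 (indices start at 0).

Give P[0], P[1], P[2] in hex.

P[0] = 0xF2, P[1] = 0x0B, P[2] = 0x8A

CTR decryption: S_i = E(K, T_i) where T_i is the counter for block i; P_i = C_i ⊕ S_i.
P[0]: T = 0x46, S = E(K, T) = 0x25; 0xD7 ⊕ 0x25 = 0xF2.
P[1]: T = 0x47, S = E(K, T) = 0x24; 0x2F ⊕ 0x24 = 0x0B.
P[2]: T = 0x48, S = E(K, T) = 0x2B; 0xA1 ⊕ 0x2B = 0x8A.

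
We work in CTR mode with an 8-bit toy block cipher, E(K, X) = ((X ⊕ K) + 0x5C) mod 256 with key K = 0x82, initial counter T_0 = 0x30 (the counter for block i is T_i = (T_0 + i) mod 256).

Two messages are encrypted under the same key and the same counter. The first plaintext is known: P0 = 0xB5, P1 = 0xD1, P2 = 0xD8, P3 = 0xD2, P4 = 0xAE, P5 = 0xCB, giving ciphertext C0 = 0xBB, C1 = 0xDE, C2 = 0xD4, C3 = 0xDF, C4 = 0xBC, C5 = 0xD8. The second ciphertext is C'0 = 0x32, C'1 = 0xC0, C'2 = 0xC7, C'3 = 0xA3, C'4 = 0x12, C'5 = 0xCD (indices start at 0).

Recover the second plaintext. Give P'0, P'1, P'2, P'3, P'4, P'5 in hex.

In CTR with a reused counter, both messages share the same keystream S_i, so C_i ⊕ C'_i = P_i ⊕ P'_i and thus P'_i = P_i ⊕ C_i ⊕ C'_i.
P'0: 0xB5 ⊕ 0xBB ⊕ 0x32 = 0x3C.
P'1: 0xD1 ⊕ 0xDE ⊕ 0xC0 = 0xCF.
P'2: 0xD8 ⊕ 0xD4 ⊕ 0xC7 = 0xCB.
P'3: 0xD2 ⊕ 0xDF ⊕ 0xA3 = 0xAE.
P'4: 0xAE ⊕ 0xBC ⊕ 0x12 = 0x00.
P'5: 0xCB ⊕ 0xD8 ⊕ 0xCD = 0xDE.

P'0 = 0x3C, P'1 = 0xCF, P'2 = 0xCB, P'3 = 0xAE, P'4 = 0x00, P'5 = 0xDE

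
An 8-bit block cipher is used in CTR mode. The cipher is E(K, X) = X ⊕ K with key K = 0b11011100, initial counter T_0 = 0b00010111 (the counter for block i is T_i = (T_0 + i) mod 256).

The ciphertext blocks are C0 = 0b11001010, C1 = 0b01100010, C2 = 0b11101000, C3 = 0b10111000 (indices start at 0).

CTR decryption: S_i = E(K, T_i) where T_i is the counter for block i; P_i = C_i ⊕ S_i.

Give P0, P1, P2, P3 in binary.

P0: T = 0b00010111, S = E(K, T) = 0b11001011; 0b11001010 ⊕ 0b11001011 = 0b00000001.
P1: T = 0b00011000, S = E(K, T) = 0b11000100; 0b01100010 ⊕ 0b11000100 = 0b10100110.
P2: T = 0b00011001, S = E(K, T) = 0b11000101; 0b11101000 ⊕ 0b11000101 = 0b00101101.
P3: T = 0b00011010, S = E(K, T) = 0b11000110; 0b10111000 ⊕ 0b11000110 = 0b01111110.

P0 = 0b00000001, P1 = 0b10100110, P2 = 0b00101101, P3 = 0b01111110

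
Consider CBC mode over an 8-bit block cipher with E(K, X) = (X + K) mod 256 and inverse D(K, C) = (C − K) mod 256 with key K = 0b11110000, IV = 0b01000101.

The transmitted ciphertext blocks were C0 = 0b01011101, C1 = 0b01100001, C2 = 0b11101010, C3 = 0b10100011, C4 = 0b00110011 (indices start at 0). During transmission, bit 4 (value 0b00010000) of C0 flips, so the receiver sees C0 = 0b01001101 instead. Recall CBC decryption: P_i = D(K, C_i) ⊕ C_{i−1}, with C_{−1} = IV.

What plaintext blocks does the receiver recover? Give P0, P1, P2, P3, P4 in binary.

Only C0 changed, to 0b01001101. In CBC, a change in C_i garbles P_i and flips the same bit in P_{i+1}. Decrypting the received ciphertext:
P0: D(K, 0b01001101) = 0b01011101; 0b01011101 ⊕ 0b01000101 = 0b00011000.
P1: D(K, 0b01100001) = 0b01110001; 0b01110001 ⊕ 0b01001101 = 0b00111100.
P2: D(K, 0b11101010) = 0b11111010; 0b11111010 ⊕ 0b01100001 = 0b10011011.
P3: D(K, 0b10100011) = 0b10110011; 0b10110011 ⊕ 0b11101010 = 0b01011001.
P4: D(K, 0b00110011) = 0b01000011; 0b01000011 ⊕ 0b10100011 = 0b11100000.
Blocks that differ from the original plaintext: P0, P1.

P0 = 0b00011000, P1 = 0b00111100, P2 = 0b10011011, P3 = 0b01011001, P4 = 0b11100000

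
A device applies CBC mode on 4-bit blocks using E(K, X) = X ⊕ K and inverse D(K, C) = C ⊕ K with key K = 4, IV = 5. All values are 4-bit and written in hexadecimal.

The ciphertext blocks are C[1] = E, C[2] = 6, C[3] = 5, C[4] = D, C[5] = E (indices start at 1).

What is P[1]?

P[1] = F

CBC decryption: P_i = D(K, C_i) ⊕ C_{i−1}, with C_{0} = IV.
P[1]: D(K, E) = A; A ⊕ 5 = F.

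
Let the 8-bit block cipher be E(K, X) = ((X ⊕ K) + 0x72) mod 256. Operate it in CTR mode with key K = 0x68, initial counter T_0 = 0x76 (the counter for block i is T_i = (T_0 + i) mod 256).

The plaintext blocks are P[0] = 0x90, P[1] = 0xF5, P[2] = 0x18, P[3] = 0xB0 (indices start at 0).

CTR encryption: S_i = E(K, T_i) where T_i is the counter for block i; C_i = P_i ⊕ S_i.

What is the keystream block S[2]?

C[0]: T = 0x76, S = E(K, T) = 0x90; 0x90 ⊕ 0x90 = 0x00.
C[1]: T = 0x77, S = E(K, T) = 0x91; 0xF5 ⊕ 0x91 = 0x64.
C[2]: T = 0x78, S = E(K, T) = 0x82; 0x18 ⊕ 0x82 = 0x9A.
So S[2] = 0x82.

0x82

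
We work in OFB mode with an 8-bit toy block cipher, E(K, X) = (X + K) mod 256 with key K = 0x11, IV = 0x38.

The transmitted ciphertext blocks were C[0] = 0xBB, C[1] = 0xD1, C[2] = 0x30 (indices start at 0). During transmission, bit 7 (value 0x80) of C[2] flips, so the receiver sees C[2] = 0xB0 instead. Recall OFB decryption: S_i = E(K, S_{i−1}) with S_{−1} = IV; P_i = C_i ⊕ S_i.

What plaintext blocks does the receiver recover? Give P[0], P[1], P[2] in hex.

Only C[2] changed, to 0xB0. In OFB, a change in C_i flips the same bit in P_i only; the keystream is unaffected. Decrypting the received ciphertext:
P[0]: S = E(K, 0x38) = 0x49; 0xBB ⊕ 0x49 = 0xF2.
P[1]: S = E(K, 0x49) = 0x5A; 0xD1 ⊕ 0x5A = 0x8B.
P[2]: S = E(K, 0x5A) = 0x6B; 0xB0 ⊕ 0x6B = 0xDB.
Blocks that differ from the original plaintext: P[2].

P[0] = 0xF2, P[1] = 0x8B, P[2] = 0xDB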